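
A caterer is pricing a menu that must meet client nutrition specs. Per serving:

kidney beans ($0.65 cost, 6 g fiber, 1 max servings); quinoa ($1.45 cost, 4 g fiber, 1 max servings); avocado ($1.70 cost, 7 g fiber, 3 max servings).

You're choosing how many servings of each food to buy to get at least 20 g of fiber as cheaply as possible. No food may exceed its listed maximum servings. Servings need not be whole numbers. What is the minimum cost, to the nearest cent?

Cost per g of fiber: kidney beans $0.1083, avocado $0.2429, quinoa $0.3625.
Take 1 serving of kidney beans: +6.0 g fiber for $0.65 (total $0.65, still need 14.0 g).
Take 2 servings of avocado: +14.0 g fiber for $3.40 (total $4.05, still need 0.0 g).
Filling from the cheapest source first is optimal under one linear minimum: $4.05.

$4.05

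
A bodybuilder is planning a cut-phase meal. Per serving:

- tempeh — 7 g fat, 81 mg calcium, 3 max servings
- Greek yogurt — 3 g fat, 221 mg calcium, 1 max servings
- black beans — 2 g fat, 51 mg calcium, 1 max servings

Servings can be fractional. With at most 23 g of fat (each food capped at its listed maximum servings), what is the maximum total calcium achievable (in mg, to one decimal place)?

Calcium per g fat: Greek yogurt 73.67, black beans 25.5, tempeh 11.57.
Take 1 serving of Greek yogurt: uses 3 g fat, +221.0 mg calcium (running total 221.0 mg).
Take 1 serving of black beans: uses 2 g fat, +51.0 mg calcium (running total 272.0 mg).
Take 2.571 servings of tempeh: uses 18 g fat, +208.3 mg calcium (running total 480.3 mg).
Filling greedily by calcium-per-g fat is optimal for one linear limit, giving 480.3 mg.

480.3 mg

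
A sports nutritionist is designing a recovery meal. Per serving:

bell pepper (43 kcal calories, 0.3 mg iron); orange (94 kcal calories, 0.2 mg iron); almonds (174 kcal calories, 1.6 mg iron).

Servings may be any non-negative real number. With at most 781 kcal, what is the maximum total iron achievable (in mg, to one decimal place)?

Iron per kcal: almonds 0.009195, bell pepper 0.006977, orange 0.002128.
With no serving limits, spend the whole calories allowance on almonds: 781 kcal / 174 kcal × 1.6 mg = 7.2 mg.

7.2 mg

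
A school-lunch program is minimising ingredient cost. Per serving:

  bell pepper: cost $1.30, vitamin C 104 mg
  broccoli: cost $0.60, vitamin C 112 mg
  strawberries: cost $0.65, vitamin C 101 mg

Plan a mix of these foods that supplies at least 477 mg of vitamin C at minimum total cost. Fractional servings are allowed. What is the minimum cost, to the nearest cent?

$2.56

Cost per mg of vitamin C: broccoli $0.0054, strawberries $0.0064, bell pepper $0.0125.
With no serving limits, use only broccoli: 477 mg / 112 mg = 4.259 servings × $0.60 = $2.56.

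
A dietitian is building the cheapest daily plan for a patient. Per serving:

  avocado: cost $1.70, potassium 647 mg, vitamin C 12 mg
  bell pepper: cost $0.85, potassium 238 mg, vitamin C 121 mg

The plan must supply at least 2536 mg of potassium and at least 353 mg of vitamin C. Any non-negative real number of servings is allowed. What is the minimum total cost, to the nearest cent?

avocado only: max(2536/647, 353/12) = 29.42 servings → $50.01.
bell pepper only: max(2536/238, 353/121) = 10.66 servings → $9.06.
avocado + bell pepper with both tight: 2.954 servings and 2.624 servings → $7.25.
The minimum over all feasible corners is $7.25.

$7.25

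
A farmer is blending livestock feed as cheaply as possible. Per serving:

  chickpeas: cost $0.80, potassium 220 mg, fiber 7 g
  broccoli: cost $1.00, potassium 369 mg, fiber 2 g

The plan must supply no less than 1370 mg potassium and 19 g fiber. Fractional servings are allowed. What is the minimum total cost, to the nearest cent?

$4.12

A basic optimal solution has at most two foods positive. Try each food alone and each pair with both targets met exactly.
chickpeas only: max(1370/220, 19/7) = 6.227 servings → $4.98.
broccoli only: max(1370/369, 19/2) = 9.5 servings → $9.50.
chickpeas + broccoli with both tight: 1.993 servings and 2.524 servings → $4.12.
The minimum over all feasible corners is $4.12.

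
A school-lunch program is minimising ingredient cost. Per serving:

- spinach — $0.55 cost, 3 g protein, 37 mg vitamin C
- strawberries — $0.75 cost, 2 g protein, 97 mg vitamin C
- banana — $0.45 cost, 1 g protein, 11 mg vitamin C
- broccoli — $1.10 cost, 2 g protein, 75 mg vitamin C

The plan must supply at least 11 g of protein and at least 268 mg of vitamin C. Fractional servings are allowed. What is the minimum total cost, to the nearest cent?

spinach only: max(11/3, 268/37) = 7.243 servings → $3.98.
strawberries only: max(11/2, 268/97) = 5.5 servings → $4.12.
banana only: max(11/1, 268/11) = 24.36 servings → $10.96.
broccoli only: max(11/2, 268/75) = 5.5 servings → $6.05.
spinach + strawberries with both tight: 2.447 servings and 1.829 servings → $2.72.
spinach + banana: intersection lies outside the first quadrant.
spinach + broccoli with both tight: 1.914 servings and 2.629 servings → $3.94.
strawberries + banana with both tight: 1.96 servings and 7.08 servings → $4.66.
strawberries + broccoli with both targets exact would need a negative amount; discard.
banana + broccoli with both tight: 5.453 servings and 2.774 servings → $5.50.
Cheapest feasible corner: $2.72.

$2.72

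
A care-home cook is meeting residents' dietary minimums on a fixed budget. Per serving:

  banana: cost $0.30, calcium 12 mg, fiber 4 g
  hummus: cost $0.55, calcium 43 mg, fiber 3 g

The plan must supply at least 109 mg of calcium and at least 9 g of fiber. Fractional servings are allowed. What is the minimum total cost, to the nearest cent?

$1.46

Two binding constraints pin down two serving amounts, so the optimal mix uses at most two foods. The candidates are each food alone (scaled to the tighter of calcium/fiber) and each pair with both constraints tight.
banana only: max(109/12, 9/4) = 9.083 servings → $2.73.
hummus only: max(109/43, 9/3) = 3 servings → $1.65.
banana + hummus with both tight: 0.4412 servings and 2.412 servings → $1.46.
The minimum over all feasible corners is $1.46.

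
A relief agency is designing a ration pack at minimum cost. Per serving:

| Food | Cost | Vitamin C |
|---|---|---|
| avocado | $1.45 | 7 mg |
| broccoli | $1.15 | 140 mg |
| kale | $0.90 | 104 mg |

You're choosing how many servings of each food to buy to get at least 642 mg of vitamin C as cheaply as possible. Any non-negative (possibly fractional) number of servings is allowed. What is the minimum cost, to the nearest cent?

Cost per mg of vitamin C: broccoli $0.0082, kale $0.0087, avocado $0.2071.
With no serving limits, use only broccoli: 642 mg / 140 mg = 4.586 servings × $1.15 = $5.27.

$5.27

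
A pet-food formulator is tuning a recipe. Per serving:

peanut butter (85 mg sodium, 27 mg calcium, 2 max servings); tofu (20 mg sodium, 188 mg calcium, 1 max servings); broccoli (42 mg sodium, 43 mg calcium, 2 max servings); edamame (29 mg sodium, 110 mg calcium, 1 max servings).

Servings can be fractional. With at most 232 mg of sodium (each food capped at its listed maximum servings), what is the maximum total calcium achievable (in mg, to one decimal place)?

Calcium per mg sodium: tofu 9.4, edamame 3.793, broccoli 1.024, peanut butter 0.3176.
Take 1 serving of tofu: uses 20 mg sodium, +188.0 mg calcium (running total 188.0 mg).
Take 1 serving of edamame: uses 29 mg sodium, +110.0 mg calcium (running total 298.0 mg).
Take 2 servings of broccoli: uses 84 mg sodium, +86.0 mg calcium (running total 384.0 mg).
Take 1.165 servings of peanut butter: uses 99 mg sodium, +31.4 mg calcium (running total 415.4 mg).
Filling greedily by calcium-per-mg sodium is optimal for one linear limit, giving 415.4 mg.

415.4 mg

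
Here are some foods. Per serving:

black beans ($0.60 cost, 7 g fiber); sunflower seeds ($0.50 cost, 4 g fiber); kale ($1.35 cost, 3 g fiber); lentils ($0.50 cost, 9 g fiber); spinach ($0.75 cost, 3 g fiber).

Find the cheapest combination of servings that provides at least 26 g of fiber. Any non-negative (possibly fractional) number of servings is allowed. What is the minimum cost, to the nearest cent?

$1.44

Cost per g of fiber: lentils $0.0556, black beans $0.0857, sunflower seeds $0.1250, spinach $0.2500, kale $0.4500.
With no serving limits, use only lentils: 26 g / 9 g = 2.889 servings × $0.50 = $1.44.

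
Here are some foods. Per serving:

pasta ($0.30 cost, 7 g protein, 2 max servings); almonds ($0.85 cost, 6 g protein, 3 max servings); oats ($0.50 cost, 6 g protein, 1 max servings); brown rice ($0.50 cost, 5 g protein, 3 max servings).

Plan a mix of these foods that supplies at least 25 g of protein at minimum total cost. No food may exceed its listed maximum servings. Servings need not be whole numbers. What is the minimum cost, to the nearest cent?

$1.60

Cost per g of protein: pasta $0.0429, oats $0.0833, brown rice $0.1000, almonds $0.1417.
Take 2 servings of pasta: +14.0 g protein for $0.60 (total $0.60, still need 11.0 g).
Take 1 serving of oats: +6.0 g protein for $0.50 (total $1.10, still need 5.0 g).
Take 1 serving of brown rice: +5.0 g protein for $0.50 (total $1.60, still need 0.0 g).
Filling from the cheapest source first is optimal under one linear minimum: $1.60.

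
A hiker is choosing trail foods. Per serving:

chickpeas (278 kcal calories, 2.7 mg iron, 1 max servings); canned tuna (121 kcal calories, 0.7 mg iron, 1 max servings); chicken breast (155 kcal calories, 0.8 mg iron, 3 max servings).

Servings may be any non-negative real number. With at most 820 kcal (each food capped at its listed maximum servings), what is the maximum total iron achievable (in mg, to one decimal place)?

5.6 mg

Iron per kcal: chickpeas 0.009712, canned tuna 0.005785, chicken breast 0.005161.
Take 1 serving of chickpeas: uses 278 kcal, +2.7 mg iron (running total 2.7 mg).
Take 1 serving of canned tuna: uses 121 kcal, +0.7 mg iron (running total 3.4 mg).
Take 2.716 servings of chicken breast: uses 421 kcal, +2.2 mg iron (running total 5.6 mg).
Greedy by best ratio exhausts the calories allowance optimally: 5.6 mg.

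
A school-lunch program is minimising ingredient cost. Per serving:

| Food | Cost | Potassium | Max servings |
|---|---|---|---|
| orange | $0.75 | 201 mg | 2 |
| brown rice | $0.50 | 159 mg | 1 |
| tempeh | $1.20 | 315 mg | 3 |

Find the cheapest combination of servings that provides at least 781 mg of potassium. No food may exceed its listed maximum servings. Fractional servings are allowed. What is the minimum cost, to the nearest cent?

Cost per mg of potassium: brown rice $0.0031, orange $0.0037, tempeh $0.0038.
Take 1 serving of brown rice: +159.0 mg potassium for $0.50 (total $0.50, still need 622.0 mg).
Take 2 servings of orange: +402.0 mg potassium for $1.50 (total $2.00, still need 220.0 mg).
Take 0.6984 servings of tempeh: +220.0 mg potassium for $0.84 (total $2.84, still need 0.0 mg).
Greedy by cheapest-per-mg is optimal for a single linear constraint, so the minimum cost is $2.84.

$2.84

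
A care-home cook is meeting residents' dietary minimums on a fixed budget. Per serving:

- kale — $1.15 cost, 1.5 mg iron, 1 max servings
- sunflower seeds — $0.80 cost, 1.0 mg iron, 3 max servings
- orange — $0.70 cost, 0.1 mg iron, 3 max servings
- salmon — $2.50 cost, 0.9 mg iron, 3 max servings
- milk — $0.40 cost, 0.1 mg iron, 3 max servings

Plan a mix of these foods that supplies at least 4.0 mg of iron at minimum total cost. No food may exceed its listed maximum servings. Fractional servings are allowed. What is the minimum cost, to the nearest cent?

$3.15

Cost per mg of iron: kale $0.7667, sunflower seeds $0.8000, salmon $2.7778, milk $4.0000, orange $7.0000.
Take 1 serving of kale: +1.5 mg iron for $1.15 (total $1.15, still need 2.5 mg).
Take 2.5 servings of sunflower seeds: +2.5 mg iron for $2.00 (total $3.15, still need 0.0 mg).
Greedy by cheapest-per-mg is optimal for a single linear constraint, so the minimum cost is $3.15.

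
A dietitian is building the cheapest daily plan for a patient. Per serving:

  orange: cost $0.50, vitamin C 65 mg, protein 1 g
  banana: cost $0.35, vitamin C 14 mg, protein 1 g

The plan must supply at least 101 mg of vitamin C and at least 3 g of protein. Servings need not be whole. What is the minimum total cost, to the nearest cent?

$1.22

An LP optimum is at a vertex; with two nutrient constraints at most two foods are used. Check each candidate.
orange only: max(101/65, 3/1) = 3 servings → $1.50.
banana only: max(101/14, 3/1) = 7.214 servings → $2.52.
orange + banana with both tight: 1.157 servings and 1.843 servings → $1.22.
So the least-cost plan costs $1.22.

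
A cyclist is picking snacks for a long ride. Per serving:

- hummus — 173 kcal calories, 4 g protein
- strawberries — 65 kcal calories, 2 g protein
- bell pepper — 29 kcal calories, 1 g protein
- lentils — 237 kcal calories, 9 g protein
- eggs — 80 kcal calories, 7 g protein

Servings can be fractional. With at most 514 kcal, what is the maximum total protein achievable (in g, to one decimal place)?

45.0 g

Protein per kcal: eggs 0.0875, lentils 0.03797, bell pepper 0.03448, strawberries 0.03077, hummus 0.02312.
With no serving limits, spend the whole calories allowance on eggs: 514 kcal / 80 kcal × 7 g = 45.0 g.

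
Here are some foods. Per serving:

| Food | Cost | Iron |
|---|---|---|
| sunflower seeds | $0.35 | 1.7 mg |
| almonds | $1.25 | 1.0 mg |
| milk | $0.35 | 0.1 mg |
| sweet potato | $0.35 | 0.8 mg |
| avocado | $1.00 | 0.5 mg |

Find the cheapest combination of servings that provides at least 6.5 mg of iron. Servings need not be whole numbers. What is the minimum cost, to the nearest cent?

$1.34

Cost per mg of iron: sunflower seeds $0.2059, sweet potato $0.4375, almonds $1.2500, avocado $2.0000, milk $3.5000.
With no serving limits, use only sunflower seeds: 6.5 mg / 1.7 mg = 3.824 servings × $0.35 = $1.34.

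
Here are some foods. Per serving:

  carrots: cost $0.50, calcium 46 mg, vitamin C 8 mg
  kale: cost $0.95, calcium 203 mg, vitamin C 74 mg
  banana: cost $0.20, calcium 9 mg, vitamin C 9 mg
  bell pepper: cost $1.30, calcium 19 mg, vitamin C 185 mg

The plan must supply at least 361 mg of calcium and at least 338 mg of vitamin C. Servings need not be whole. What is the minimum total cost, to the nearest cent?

$3.09

carrots only: max(361/46, 338/8) = 42.25 servings → $21.12.
kale only: max(361/203, 338/74) = 4.568 servings → $4.34.
banana only: max(361/9, 338/9) = 40.11 servings → $8.02.
bell pepper only: max(361/19, 338/185) = 19 servings → $24.70.
carrots + kale: the both-tight solution has a negative serving — not a feasible corner.
carrots + banana with both tight: 0.6053 servings and 37.02 servings → $7.71.
carrots + bell pepper with both tight: 7.222 servings and 1.515 servings → $5.58.
kale + banana with both tight: 0.1783 servings and 36.09 servings → $7.39.
kale + bell pepper with both tight: 1.67 servings and 1.159 servings → $3.09.
banana + bell pepper with both targets exact would need a negative amount; discard.
The minimum over all feasible corners is $3.09.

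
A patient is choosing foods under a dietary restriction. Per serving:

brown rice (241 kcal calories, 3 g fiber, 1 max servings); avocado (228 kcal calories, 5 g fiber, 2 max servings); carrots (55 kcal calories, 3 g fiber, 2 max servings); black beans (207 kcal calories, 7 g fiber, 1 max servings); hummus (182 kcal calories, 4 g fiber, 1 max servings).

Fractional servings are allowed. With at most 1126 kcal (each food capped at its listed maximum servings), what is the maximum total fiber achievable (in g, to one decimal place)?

29.1 g

Fiber per kcal: carrots 0.05455, black beans 0.03382, hummus 0.02198, avocado 0.02193, brown rice 0.01245.
Take 2 servings of carrots: uses 110 kcal, +6.0 g fiber (running total 6.0 g).
Take 1 serving of black beans: uses 207 kcal, +7.0 g fiber (running total 13.0 g).
Take 1 serving of hummus: uses 182 kcal, +4.0 g fiber (running total 17.0 g).
Take 2 servings of avocado: uses 456 kcal, +10.0 g fiber (running total 27.0 g).
Take 0.7095 servings of brown rice: uses 171 kcal, +2.1 g fiber (running total 29.1 g).
Greedy by best ratio exhausts the calories allowance optimally: 29.1 g.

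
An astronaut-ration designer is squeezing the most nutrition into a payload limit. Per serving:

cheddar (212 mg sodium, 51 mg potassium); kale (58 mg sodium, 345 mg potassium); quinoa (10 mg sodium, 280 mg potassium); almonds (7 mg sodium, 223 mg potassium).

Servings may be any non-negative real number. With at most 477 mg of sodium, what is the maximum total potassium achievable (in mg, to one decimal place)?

15195.9 mg

Potassium per mg sodium: almonds 31.86, quinoa 28, kale 5.948, cheddar 0.2406.
With no serving limits, spend the whole sodium allowance on almonds: 477 mg / 7 mg × 223 mg = 15195.9 mg.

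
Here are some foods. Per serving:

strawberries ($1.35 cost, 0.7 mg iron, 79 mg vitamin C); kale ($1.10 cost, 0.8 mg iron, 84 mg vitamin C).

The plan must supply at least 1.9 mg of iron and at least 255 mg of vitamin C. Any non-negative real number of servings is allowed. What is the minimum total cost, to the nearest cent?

$3.34

At the optimum either one food covers both requirements or two foods hit both targets exactly; no other combination can be cheaper.
strawberries only: max(1.9/0.7, 255/79) = 3.228 servings → $4.36.
kale only: max(1.9/0.8, 255/84) = 3.036 servings → $3.34.
strawberries + kale: intersection lies outside the first quadrant.
Cheapest feasible corner: $3.34.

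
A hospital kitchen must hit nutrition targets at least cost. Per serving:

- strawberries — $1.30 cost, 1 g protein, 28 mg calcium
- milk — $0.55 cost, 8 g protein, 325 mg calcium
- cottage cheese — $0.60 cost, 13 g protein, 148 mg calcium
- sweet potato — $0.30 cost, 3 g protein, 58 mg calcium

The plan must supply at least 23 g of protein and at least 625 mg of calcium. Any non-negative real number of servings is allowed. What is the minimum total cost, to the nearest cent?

$1.34

strawberries only: max(23/1, 625/28) = 23 servings → $29.90.
milk only: max(23/8, 625/325) = 2.875 servings → $1.58.
cottage cheese only: max(23/13, 625/148) = 4.223 servings → $2.53.
sweet potato only: max(23/3, 625/58) = 10.78 servings → $3.23.
strawberries + milk: intersection lies outside the first quadrant.
strawberries + cottage cheese with both tight: 21.86 servings and 0.08796 servings → $28.47.
strawberries + sweet potato with both tight: 20.81 servings and 0.7308 servings → $27.27.
milk + cottage cheese with both tight: 1.552 servings and 0.8139 servings → $1.34.
milk + sweet potato with both tight: 1.059 servings and 4.843 servings → $2.04.
cottage cheese + sweet potato: intersection lies outside the first quadrant.
So the least-cost plan costs $1.34.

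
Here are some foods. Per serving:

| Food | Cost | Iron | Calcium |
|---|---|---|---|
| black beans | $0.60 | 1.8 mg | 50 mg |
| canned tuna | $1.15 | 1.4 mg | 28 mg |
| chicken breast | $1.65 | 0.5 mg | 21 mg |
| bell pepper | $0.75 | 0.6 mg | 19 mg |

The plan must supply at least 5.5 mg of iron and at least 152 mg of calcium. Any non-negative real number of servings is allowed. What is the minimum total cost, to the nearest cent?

The cheapest plan sits at a corner of the feasible region — with two constraints it uses at most two foods.
black beans only: max(5.5/1.8, 152/50) = 3.056 servings → $1.83.
canned tuna only: max(5.5/1.4, 152/28) = 5.429 servings → $6.24.
chicken breast only: max(5.5/0.5, 152/21) = 11 servings → $18.15.
bell pepper only: max(5.5/0.6, 152/19) = 9.167 servings → $6.88.
black beans + canned tuna with both tight: 3 servings and 0.07143 servings → $1.88.
black beans + chicken breast: intersection lies outside the first quadrant.
black beans + bell pepper with both targets exact would need a negative amount; discard.
canned tuna + chicken breast with both tight: 2.565 servings and 3.818 servings → $9.25.
canned tuna + bell pepper with both tight: 1.357 servings and 6 servings → $6.06.
chicken breast + bell pepper with both targets exact would need a negative amount; discard.
The minimum over all feasible corners is $1.83.

$1.83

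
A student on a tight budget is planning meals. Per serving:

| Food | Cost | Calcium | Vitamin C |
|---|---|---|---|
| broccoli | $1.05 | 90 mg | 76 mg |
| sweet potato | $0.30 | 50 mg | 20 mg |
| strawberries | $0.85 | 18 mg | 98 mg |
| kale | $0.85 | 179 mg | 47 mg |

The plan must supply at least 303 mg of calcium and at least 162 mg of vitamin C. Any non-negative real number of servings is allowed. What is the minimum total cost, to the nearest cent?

$2.11

Check every corner: each single food scaled to meet both minima, and each pair solved so both constraints bind.
broccoli only: max(303/90, 162/76) = 3.367 servings → $3.54.
sweet potato only: max(303/50, 162/20) = 8.1 servings → $2.43.
strawberries only: max(303/18, 162/98) = 16.83 servings → $14.31.
kale only: max(303/179, 162/47) = 3.447 servings → $2.93.
broccoli + sweet potato with both tight: 1.02 servings and 4.224 servings → $2.34.
broccoli + strawberries: intersection lies outside the first quadrant.
broccoli + kale with both tight: 1.574 servings and 0.9012 servings → $2.42.
sweet potato + strawberries with both tight: 5.898 servings and 0.4493 servings → $2.15.
sweet potato + kale: intersection lies outside the first quadrant.
strawberries + kale with both tight: 0.8839 servings and 1.604 servings → $2.11.
So the least-cost plan costs $2.11.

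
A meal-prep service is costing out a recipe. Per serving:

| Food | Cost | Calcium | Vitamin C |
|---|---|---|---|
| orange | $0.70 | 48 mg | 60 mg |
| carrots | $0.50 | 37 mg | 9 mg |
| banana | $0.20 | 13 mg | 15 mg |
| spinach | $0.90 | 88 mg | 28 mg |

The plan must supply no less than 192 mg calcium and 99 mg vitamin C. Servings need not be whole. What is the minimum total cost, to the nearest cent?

$2.14

orange only: max(192/48, 99/60) = 4 servings → $2.80.
carrots only: max(192/37, 99/9) = 11 servings → $5.50.
banana only: max(192/13, 99/15) = 14.77 servings → $2.95.
spinach only: max(192/88, 99/28) = 3.536 servings → $3.18.
orange + carrots with both tight: 1.082 servings and 3.785 servings → $2.65.
orange + banana: intersection lies outside the first quadrant.
orange + spinach with both tight: 0.8476 servings and 1.72 servings → $2.14.
carrots + banana with both tight: 3.637 servings and 4.418 servings → $2.70.
carrots + spinach with both targets exact would need a negative amount; discard.
banana + spinach with both tight: 3.49 servings and 1.666 servings → $2.20.
The minimum over all feasible corners is $2.14.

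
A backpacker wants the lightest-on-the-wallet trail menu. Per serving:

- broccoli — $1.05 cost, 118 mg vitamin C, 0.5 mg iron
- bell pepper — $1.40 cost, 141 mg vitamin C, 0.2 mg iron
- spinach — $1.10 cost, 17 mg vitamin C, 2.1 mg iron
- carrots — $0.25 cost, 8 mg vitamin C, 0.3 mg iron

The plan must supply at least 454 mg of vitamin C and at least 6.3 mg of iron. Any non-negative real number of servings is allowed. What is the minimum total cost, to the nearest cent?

$6.09

Compare the cost at each extreme point of the feasible region.
broccoli only: max(454/118, 6.3/0.5) = 12.6 servings → $13.23.
bell pepper only: max(454/141, 6.3/0.2) = 31.5 servings → $44.10.
spinach only: max(454/17, 6.3/2.1) = 26.71 servings → $29.38.
carrots only: max(454/8, 6.3/0.3) = 56.75 servings → $14.19.
broccoli + bell pepper: the both-tight solution has a negative serving — not a feasible corner.
broccoli + spinach with both tight: 3.537 servings and 2.158 servings → $6.09.
broccoli + carrots with both tight: 2.732 servings and 16.45 servings → $6.98.
bell pepper + spinach with both tight: 2.891 servings and 2.725 servings → $7.04.
bell pepper + carrots with both tight: 2.108 servings and 19.59 servings → $7.85.
spinach + carrots with both targets exact would need a negative amount; discard.
Cheapest feasible corner: $6.09.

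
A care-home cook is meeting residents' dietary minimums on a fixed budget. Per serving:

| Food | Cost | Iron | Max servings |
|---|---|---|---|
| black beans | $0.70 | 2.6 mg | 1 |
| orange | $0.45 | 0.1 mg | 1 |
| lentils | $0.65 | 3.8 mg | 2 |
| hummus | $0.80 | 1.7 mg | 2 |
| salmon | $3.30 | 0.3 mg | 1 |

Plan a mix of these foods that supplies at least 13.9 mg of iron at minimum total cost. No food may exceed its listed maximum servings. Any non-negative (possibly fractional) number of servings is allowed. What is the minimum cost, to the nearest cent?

$6.25

Cost per mg of iron: lentils $0.1711, black beans $0.2692, hummus $0.4706, orange $4.5000, salmon $11.0000.
Take 2 servings of lentils: +7.6 mg iron for $1.30 (total $1.30, still need 6.3 mg).
Take 1 serving of black beans: +2.6 mg iron for $0.70 (total $2.00, still need 3.7 mg).
Take 2 servings of hummus: +3.4 mg iron for $1.60 (total $3.60, still need 0.3 mg).
Take 1 serving of orange: +0.1 mg iron for $0.45 (total $4.05, still need 0.2 mg).
Take 0.6667 servings of salmon: +0.2 mg iron for $2.20 (total $6.25, still need 0.0 mg).
Filling from the cheapest source first is optimal under one linear minimum: $6.25.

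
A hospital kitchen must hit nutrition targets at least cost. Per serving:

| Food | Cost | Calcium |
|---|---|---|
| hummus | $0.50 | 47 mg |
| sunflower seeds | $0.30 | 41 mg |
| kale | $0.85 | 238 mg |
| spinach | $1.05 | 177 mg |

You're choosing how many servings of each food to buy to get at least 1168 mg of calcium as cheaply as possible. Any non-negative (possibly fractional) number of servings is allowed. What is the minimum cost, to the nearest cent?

Cost per mg of calcium: kale $0.0036, spinach $0.0059, sunflower seeds $0.0073, hummus $0.0106.
With no serving limits, use only kale: 1168 mg / 238 mg = 4.908 servings × $0.85 = $4.17.

$4.17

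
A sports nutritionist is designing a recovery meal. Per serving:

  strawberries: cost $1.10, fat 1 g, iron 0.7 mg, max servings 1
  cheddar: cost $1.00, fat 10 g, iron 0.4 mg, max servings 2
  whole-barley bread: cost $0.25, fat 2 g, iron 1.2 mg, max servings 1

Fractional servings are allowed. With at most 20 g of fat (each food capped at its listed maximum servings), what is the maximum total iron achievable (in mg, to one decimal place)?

2.6 mg

Iron per g fat: strawberries 0.7, whole-barley bread 0.6, cheddar 0.04.
Take 1 serving of strawberries: uses 1 g fat, +0.7 mg iron (running total 0.7 mg).
Take 1 serving of whole-barley bread: uses 2 g fat, +1.2 mg iron (running total 1.9 mg).
Take 1.7 servings of cheddar: uses 17 g fat, +0.7 mg iron (running total 2.6 mg).
Greedy by best ratio exhausts the fat allowance optimally: 2.6 mg.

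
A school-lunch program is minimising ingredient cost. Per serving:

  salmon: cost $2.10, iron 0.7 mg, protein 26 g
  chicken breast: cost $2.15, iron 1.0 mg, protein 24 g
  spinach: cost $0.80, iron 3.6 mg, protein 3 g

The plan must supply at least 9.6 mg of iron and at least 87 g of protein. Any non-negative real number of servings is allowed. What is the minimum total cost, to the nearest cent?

$8.18

The cheapest plan sits at a corner of the feasible region — with two constraints it uses at most two foods.
salmon only: max(9.6/0.7, 87/26) = 13.71 servings → $28.80.
chicken breast only: max(9.6/1.0, 87/24) = 9.6 servings → $20.64.
spinach only: max(9.6/3.6, 87/3) = 29 servings → $23.20.
salmon + chicken breast with both targets exact would need a negative amount; discard.
salmon + spinach with both tight: 3.108 servings and 2.062 servings → $8.18.
chicken breast + spinach with both tight: 3.41 servings and 1.719 servings → $8.71.
Cheapest feasible corner: $8.18.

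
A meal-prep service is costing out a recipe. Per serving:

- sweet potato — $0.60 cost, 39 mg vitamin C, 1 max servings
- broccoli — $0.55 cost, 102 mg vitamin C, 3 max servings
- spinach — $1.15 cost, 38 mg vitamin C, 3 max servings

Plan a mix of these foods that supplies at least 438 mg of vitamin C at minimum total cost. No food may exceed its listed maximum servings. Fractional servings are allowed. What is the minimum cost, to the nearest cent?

Cost per mg of vitamin C: broccoli $0.0054, sweet potato $0.0154, spinach $0.0303.
Take 3 servings of broccoli: +306.0 mg vitamin C for $1.65 (total $1.65, still need 132.0 mg).
Take 1 serving of sweet potato: +39.0 mg vitamin C for $0.60 (total $2.25, still need 93.0 mg).
Take 2.447 servings of spinach: +93.0 mg vitamin C for $2.81 (total $5.06, still need 0.0 mg).
Filling from the cheapest source first is optimal under one linear minimum: $5.06.

$5.06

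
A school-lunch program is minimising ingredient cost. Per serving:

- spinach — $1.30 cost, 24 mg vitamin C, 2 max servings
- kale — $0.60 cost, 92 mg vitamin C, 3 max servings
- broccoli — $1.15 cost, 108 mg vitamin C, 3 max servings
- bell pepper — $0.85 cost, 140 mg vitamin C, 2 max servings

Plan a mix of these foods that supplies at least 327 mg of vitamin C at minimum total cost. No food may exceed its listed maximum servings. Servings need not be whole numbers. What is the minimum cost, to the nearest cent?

$2.01

Cost per mg of vitamin C: bell pepper $0.0061, kale $0.0065, broccoli $0.0106, spinach $0.0542.
Take 2 servings of bell pepper: +280.0 mg vitamin C for $1.70 (total $1.70, still need 47.0 mg).
Take 0.5109 servings of kale: +47.0 mg vitamin C for $0.31 (total $2.01, still need 0.0 mg).
Filling from the cheapest source first is optimal under one linear minimum: $2.01.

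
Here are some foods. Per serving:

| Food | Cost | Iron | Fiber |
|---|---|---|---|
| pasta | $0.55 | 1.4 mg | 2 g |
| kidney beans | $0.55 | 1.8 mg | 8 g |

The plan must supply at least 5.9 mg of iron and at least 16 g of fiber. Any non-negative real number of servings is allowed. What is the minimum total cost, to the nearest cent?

$1.80

The cheapest plan sits at a corner of the feasible region — with two constraints it uses at most two foods.
pasta only: max(5.9/1.4, 16/2) = 8 servings → $4.40.
kidney beans only: max(5.9/1.8, 16/8) = 3.278 servings → $1.80.
pasta + kidney beans with both tight: 2.421 servings and 1.395 servings → $2.10.
The minimum over all feasible corners is $1.80.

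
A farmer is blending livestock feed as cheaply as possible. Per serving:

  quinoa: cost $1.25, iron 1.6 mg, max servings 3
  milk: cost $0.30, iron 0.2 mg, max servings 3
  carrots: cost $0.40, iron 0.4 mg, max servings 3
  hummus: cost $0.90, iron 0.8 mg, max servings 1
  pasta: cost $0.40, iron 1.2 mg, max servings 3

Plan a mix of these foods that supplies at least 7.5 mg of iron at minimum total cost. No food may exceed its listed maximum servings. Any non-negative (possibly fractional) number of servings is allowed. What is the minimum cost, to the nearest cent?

Cost per mg of iron: pasta $0.3333, quinoa $0.7812, carrots $1.0000, hummus $1.1250, milk $1.5000.
Take 3 servings of pasta: +3.6 mg iron for $1.20 (total $1.20, still need 3.9 mg).
Take 2.438 servings of quinoa: +3.9 mg iron for $3.05 (total $4.25, still need 0.0 mg).
Greedy by cheapest-per-mg is optimal for a single linear constraint, so the minimum cost is $4.25.

$4.25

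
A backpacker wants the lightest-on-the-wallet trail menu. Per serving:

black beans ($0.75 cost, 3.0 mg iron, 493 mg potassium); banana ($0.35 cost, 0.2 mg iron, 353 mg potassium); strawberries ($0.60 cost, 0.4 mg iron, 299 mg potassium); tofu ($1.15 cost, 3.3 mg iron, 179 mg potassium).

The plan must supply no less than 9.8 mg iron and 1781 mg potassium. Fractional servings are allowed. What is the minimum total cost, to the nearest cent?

$2.61

With two linear requirements the optimum uses one or two foods; enumerate the corners.
black beans only: max(9.8/3.0, 1781/493) = 3.613 servings → $2.71.
banana only: max(9.8/0.2, 1781/353) = 49 servings → $17.15.
strawberries only: max(9.8/0.4, 1781/299) = 24.5 servings → $14.70.
tofu only: max(9.8/3.3, 1781/179) = 9.95 servings → $11.44.
black beans + banana with both tight: 3.231 servings and 0.5327 servings → $2.61.
black beans + strawberries with both tight: 3.169 servings and 0.7311 servings → $2.82.
black beans + tofu: intersection lies outside the first quadrant.
banana + strawberries: intersection lies outside the first quadrant.
banana + tofu with both tight: 3.652 servings and 2.748 servings → $4.44.
strawberries + tofu with both tight: 4.506 servings and 2.424 servings → $5.49.
So the least-cost plan costs $2.61.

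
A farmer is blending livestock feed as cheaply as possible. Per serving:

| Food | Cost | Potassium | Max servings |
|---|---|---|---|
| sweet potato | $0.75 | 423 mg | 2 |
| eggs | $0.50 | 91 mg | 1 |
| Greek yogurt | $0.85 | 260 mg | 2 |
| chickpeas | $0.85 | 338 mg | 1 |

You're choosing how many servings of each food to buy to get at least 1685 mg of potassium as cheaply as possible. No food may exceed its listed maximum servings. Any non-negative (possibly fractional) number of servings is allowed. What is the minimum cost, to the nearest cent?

$3.99

Cost per mg of potassium: sweet potato $0.0018, chickpeas $0.0025, Greek yogurt $0.0033, eggs $0.0055.
Take 2 servings of sweet potato: +846.0 mg potassium for $1.50 (total $1.50, still need 839.0 mg).
Take 1 serving of chickpeas: +338.0 mg potassium for $0.85 (total $2.35, still need 501.0 mg).
Take 1.927 servings of Greek yogurt: +501.0 mg potassium for $1.64 (total $3.99, still need 0.0 mg).
Greedy by cheapest-per-mg is optimal for a single linear constraint, so the minimum cost is $3.99.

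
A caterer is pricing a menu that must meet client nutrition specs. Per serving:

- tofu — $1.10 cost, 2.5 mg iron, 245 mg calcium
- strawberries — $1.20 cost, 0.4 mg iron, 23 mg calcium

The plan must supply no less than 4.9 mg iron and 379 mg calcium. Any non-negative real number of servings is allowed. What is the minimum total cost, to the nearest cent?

$2.16

An LP optimum is at a vertex; with two nutrient constraints at most two foods are used. Check each candidate.
tofu only: max(4.9/2.5, 379/245) = 1.96 servings → $2.16.
strawberries only: max(4.9/0.4, 379/23) = 16.48 servings → $19.77.
tofu + strawberries with both tight: 0.9605 servings and 6.247 servings → $8.55.
The minimum over all feasible corners is $2.16.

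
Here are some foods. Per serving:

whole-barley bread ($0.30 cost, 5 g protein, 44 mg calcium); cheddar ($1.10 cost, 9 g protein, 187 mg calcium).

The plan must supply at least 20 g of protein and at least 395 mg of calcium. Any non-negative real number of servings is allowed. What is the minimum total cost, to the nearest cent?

$2.34

Two binding constraints pin down two serving amounts, so the optimal mix uses at most two foods. The candidates are each food alone (scaled to the tighter of protein/calcium) and each pair with both constraints tight.
whole-barley bread only: max(20/5, 395/44) = 8.977 servings → $2.69.
cheddar only: max(20/9, 395/187) = 2.222 servings → $2.44.
whole-barley bread + cheddar with both tight: 0.3432 servings and 2.032 servings → $2.34.
Cheapest feasible corner: $2.34.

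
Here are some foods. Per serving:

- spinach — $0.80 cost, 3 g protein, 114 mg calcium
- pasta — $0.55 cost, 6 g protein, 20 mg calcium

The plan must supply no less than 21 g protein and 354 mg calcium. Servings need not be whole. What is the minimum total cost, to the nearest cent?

$3.36

At the optimum either one food covers both requirements or two foods hit both targets exactly; no other combination can be cheaper.
spinach only: max(21/3, 354/114) = 7 servings → $5.60.
pasta only: max(21/6, 354/20) = 17.7 servings → $9.73.
spinach + pasta with both tight: 2.731 servings and 2.135 servings → $3.36.
So the least-cost plan costs $3.36.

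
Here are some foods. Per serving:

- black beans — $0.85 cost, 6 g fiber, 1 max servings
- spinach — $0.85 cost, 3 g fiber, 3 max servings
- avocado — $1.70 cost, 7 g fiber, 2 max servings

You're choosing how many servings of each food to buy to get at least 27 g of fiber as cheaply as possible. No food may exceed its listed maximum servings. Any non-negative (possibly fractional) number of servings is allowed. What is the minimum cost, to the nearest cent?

$6.23

Cost per g of fiber: black beans $0.1417, avocado $0.2429, spinach $0.2833.
Take 1 serving of black beans: +6.0 g fiber for $0.85 (total $0.85, still need 21.0 g).
Take 2 servings of avocado: +14.0 g fiber for $3.40 (total $4.25, still need 7.0 g).
Take 2.333 servings of spinach: +7.0 g fiber for $1.98 (total $6.23, still need 0.0 g).
Greedy by cheapest-per-g is optimal for a single linear constraint, so the minimum cost is $6.23.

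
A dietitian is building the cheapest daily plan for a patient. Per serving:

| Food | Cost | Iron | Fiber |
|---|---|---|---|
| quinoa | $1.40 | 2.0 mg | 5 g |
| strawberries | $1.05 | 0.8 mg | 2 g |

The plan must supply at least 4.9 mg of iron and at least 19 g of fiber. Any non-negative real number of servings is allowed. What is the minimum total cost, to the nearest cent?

$5.32

A basic optimal solution has at most two foods positive. Try each food alone and each pair with both targets met exactly.
quinoa only: max(4.9/2.0, 19/5) = 3.8 servings → $5.32.
strawberries only: max(4.9/0.8, 19/2) = 9.5 servings → $9.97.
quinoa + strawberries (both tight): parallel constraints — no distinct corner.
Cheapest feasible corner: $5.32.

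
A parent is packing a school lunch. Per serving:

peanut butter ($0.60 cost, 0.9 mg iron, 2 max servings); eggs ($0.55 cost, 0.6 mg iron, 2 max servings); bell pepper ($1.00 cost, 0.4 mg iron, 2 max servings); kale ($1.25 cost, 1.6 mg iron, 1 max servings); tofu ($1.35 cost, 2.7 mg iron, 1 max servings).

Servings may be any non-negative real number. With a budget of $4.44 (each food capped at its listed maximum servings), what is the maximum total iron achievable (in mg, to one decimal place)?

6.8 mg

Iron per dollar: tofu 2, peanut butter 1.5, kale 1.28, eggs 1.091, bell pepper 0.4.
Take 1 serving of tofu: spends $1.35, +2.7 mg iron (running total 2.7 mg).
Take 2 servings of peanut butter: spends $1.20, +1.8 mg iron (running total 4.5 mg).
Take 1 serving of kale: spends $1.25, +1.6 mg iron (running total 6.1 mg).
Take 1.164 servings of eggs: spends $0.64, +0.7 mg iron (running total 6.8 mg).
Greedy by best ratio exhausts the cost allowance optimally: 6.8 mg.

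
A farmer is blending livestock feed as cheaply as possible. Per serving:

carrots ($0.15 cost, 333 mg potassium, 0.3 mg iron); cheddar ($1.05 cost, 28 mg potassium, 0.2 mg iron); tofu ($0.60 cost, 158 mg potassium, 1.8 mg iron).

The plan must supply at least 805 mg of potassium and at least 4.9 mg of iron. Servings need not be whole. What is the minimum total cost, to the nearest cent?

$1.69

Compare the cost at each extreme point of the feasible region.
carrots only: max(805/333, 4.9/0.3) = 16.33 servings → $2.45.
cheddar only: max(805/28, 4.9/0.2) = 28.75 servings → $30.19.
tofu only: max(805/158, 4.9/1.8) = 5.095 servings → $3.06.
carrots + cheddar with both tight: 0.4089 servings and 23.89 servings → $25.14.
carrots + tofu with both tight: 1.222 servings and 2.518 servings → $1.69.
cheddar + tofu: the both-tight solution has a negative serving — not a feasible corner.
So the least-cost plan costs $1.69.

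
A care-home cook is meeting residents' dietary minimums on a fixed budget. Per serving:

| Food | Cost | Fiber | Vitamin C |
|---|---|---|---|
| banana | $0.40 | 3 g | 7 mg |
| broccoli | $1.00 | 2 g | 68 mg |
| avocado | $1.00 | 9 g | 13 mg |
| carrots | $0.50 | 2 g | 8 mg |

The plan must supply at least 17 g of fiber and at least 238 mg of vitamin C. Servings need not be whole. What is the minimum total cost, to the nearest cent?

$4.44

At the optimum either one food covers both requirements or two foods hit both targets exactly; no other combination can be cheaper.
banana only: max(17/3, 238/7) = 34 servings → $13.60.
broccoli only: max(17/2, 238/68) = 8.5 servings → $8.50.
avocado only: max(17/9, 238/13) = 18.31 servings → $18.31.
carrots only: max(17/2, 238/8) = 29.75 servings → $14.88.
banana + broccoli with both tight: 3.579 servings and 3.132 servings → $4.56.
banana + avocado: the both-tight solution has a negative serving — not a feasible corner.
banana + carrots with both targets exact would need a negative amount; discard.
broccoli + avocado with both tight: 3.278 servings and 1.16 servings → $4.44.
broccoli + carrots with both tight: 2.833 servings and 5.667 servings → $5.67.
avocado + carrots with both targets exact would need a negative amount; discard.
So the least-cost plan costs $4.44.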